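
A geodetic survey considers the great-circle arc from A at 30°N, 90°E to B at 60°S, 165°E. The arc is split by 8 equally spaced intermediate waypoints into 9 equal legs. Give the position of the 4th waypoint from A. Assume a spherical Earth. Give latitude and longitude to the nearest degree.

Convert each endpoint to a unit vector on the sphere (x = cos φ cos λ, y = cos φ sin λ, z = sin φ).
The central angle between the endpoints is δ = arccos(p₁·p₂) ≈ 1.898 rad (108.7°).
Interpolate at f = 4/9 with slerp weights a = sin((1−f)δ)/sin δ ≈ 0.918, b = sin(fδ)/sin δ ≈ 0.789.
p = a·p₁ + b·p₂ ≈ (-0.381, 0.897, -0.224); φ = arcsin(p_z) ≈ -12.94°, λ = atan2(p_y, p_x) ≈ 113.00°.

≈ 13°S, 113°E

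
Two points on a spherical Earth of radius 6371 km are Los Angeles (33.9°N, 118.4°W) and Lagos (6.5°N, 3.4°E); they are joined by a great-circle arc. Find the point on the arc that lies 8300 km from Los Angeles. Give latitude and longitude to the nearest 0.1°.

Convert each endpoint to a unit vector on the sphere (x = cos φ cos λ, y = cos φ sin λ, z = sin φ).
The central angle between the endpoints is δ = arccos(p₁·p₂) ≈ 1.951 rad (111.8°). The total great-circle distance is δ·R ≈ 1.951 × 6371 ≈ 12432 km, so the target fraction is f = 8300/12432 ≈ 0.668.
Interpolate at f ≈ 0.668 with slerp weights a = sin((1−f)δ)/sin δ ≈ 0.651, b = sin(fδ)/sin δ ≈ 1.039.
p = a·p₁ + b·p₂ ≈ (0.773, -0.414, 0.480); φ = arcsin(p_z) ≈ 28.71°, λ = atan2(p_y, p_x) ≈ -28.15°.

≈ 28.7°N, 28.2°W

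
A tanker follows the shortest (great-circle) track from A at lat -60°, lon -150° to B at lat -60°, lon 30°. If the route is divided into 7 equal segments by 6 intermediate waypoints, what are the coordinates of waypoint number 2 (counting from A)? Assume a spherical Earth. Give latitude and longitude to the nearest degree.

≈ lat -77°, lon -150°

Write both endpoints as unit vectors p₁, p₂ with components (cos φ cos λ, cos φ sin λ, sin φ).
The central angle between the endpoints is δ = arccos(p₁·p₂) ≈ 1.047 rad (60.0°).
Interpolate at f = 2/7 with slerp weights a = sin((1−f)δ)/sin δ ≈ 0.785, b = sin(fδ)/sin δ ≈ 0.340.
p = a·p₁ + b·p₂ ≈ (-0.193, -0.111, -0.975); φ = arcsin(p_z) ≈ -77.14°, λ = atan2(p_y, p_x) ≈ -150.00°.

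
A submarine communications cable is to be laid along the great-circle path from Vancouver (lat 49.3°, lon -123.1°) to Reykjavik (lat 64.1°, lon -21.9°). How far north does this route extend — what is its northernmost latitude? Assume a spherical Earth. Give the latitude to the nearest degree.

The great circle lies in the plane with unit normal n̂ = (p₁ × p₂)/|p₁ × p₂|.
Here n̂_z ≈ +0.359; the vertex latitude is φ_max = arccos|n̂_z| ≈ 69.0°.

≈ 69°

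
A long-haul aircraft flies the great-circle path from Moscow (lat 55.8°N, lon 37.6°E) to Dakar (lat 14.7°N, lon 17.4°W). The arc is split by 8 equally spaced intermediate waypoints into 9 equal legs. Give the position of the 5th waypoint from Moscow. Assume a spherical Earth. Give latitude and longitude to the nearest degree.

Convert each endpoint to a unit vector on the sphere (x = cos φ cos λ, y = cos φ sin λ, z = sin φ).
The central angle between the endpoints is δ = arccos(p₁·p₂) ≈ 1.022 rad (58.6°).
Interpolate at f = 5/9 with slerp weights a = sin((1−f)δ)/sin δ ≈ 0.514, b = sin(fδ)/sin δ ≈ 0.630.
p = a·p₁ + b·p₂ ≈ (0.811, -0.006, 0.585); φ = arcsin(p_z) ≈ 35.82°, λ = atan2(p_y, p_x) ≈ -0.42°.

≈ lat 36°N, lon 0°E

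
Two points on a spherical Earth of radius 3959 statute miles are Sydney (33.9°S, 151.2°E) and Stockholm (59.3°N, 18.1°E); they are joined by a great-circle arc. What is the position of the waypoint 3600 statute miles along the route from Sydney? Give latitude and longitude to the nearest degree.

≈ (11°N, 123°E)

The haversine formula gives a central angle δ ≈ 2.448 rad (140.3°) between the endpoints. The total great-circle distance is δ·R ≈ 2.448 × 3959 ≈ 9693 mi, so the target fraction is f = 3600/9693 ≈ 0.371.
Interpolate at f ≈ 0.371 with slerp weights a = sin((1−f)δ)/sin δ ≈ 1.564, b = sin(fδ)/sin δ ≈ 1.235.
p = a·p₁ + b·p₂ ≈ (-0.538, 0.821, 0.189); φ = arcsin(p_z) ≈ 10.92°, λ = atan2(p_y, p_x) ≈ 123.25°.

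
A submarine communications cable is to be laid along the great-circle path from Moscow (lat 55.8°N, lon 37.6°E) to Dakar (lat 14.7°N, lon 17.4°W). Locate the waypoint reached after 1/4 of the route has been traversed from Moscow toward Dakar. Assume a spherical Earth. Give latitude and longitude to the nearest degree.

≈ lat 48°N, lon 17°E

Write both endpoints as unit vectors p₁, p₂ with components (cos φ cos λ, cos φ sin λ, sin φ).
The central angle between the endpoints is δ = arccos(p₁·p₂) ≈ 1.022 rad (58.6°).
Interpolate at f = 1/4 with slerp weights a = sin((1−f)δ)/sin δ ≈ 0.813, b = sin(fδ)/sin δ ≈ 0.296.
p = a·p₁ + b·p₂ ≈ (0.635, 0.193, 0.748); φ = arcsin(p_z) ≈ 48.38°, λ = atan2(p_y, p_x) ≈ 16.91°.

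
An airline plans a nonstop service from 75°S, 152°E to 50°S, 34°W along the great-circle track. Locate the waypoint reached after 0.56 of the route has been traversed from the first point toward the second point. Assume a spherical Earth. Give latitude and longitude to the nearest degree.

≈ 74°S, 37°W

Convert each endpoint to a unit vector on the sphere (x = cos φ cos λ, y = cos φ sin λ, z = sin φ).
The central angle between the endpoints is δ = arccos(p₁·p₂) ≈ 0.959 rad (54.9°).
Interpolate at f = 0.56 with slerp weights a = sin((1−f)δ)/sin δ ≈ 0.500, b = sin(fδ)/sin δ ≈ 0.625.
p = a·p₁ + b·p₂ ≈ (0.219, -0.164, -0.962); φ = arcsin(p_z) ≈ -74.14°, λ = atan2(p_y, p_x) ≈ -36.84°.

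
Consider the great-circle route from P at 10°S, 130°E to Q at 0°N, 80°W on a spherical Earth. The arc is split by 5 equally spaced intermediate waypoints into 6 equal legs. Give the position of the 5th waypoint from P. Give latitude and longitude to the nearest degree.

Convert each endpoint to a unit vector on the sphere (x = cos φ cos λ, y = cos φ sin λ, z = sin φ).
The central angle between the endpoints is δ = arccos(p₁·p₂) ≈ 2.592 rad (148.5°).
Interpolate at f = 5/6 with slerp weights a = sin((1−f)δ)/sin δ ≈ 0.802, b = sin(fδ)/sin δ ≈ 1.592.
p = a·p₁ + b·p₂ ≈ (-0.231, -0.963, -0.139); φ = arcsin(p_z) ≈ -8.01°, λ = atan2(p_y, p_x) ≈ -103.50°.

≈ 8°S, 104°W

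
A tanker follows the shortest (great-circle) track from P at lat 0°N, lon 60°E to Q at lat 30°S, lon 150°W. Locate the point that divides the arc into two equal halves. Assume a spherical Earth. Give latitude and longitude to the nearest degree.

≈ lat 45°S, lon 120°E

From cos δ = sin φ₁ sin φ₂ + cos φ₁ cos φ₂ cos Δλ, the central angle is δ ≈ 2.419 rad (138.6°).
Interpolate at f = 1/2 with slerp weights a = sin((1−f)δ)/sin δ ≈ 1.414, b = sin(fδ)/sin δ ≈ 1.414.
p = a·p₁ + b·p₂ ≈ (-0.354, 0.612, -0.707); φ = arcsin(p_z) ≈ -45.00°, λ = atan2(p_y, p_x) ≈ 120.00°.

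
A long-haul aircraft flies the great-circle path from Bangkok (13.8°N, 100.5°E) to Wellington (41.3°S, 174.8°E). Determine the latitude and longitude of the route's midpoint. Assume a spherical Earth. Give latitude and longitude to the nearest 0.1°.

≈ 17.0°S, 132.1°E

Write both endpoints as unit vectors p₁, p₂ with components (cos φ cos λ, cos φ sin λ, sin φ).
The central angle between the endpoints is δ = arccos(p₁·p₂) ≈ 1.531 rad (87.7°).
Interpolate at f = 1/2 with slerp weights a = sin((1−f)δ)/sin δ ≈ 0.693, b = sin(fδ)/sin δ ≈ 0.693.
p = a·p₁ + b·p₂ ≈ (-0.641, 0.709, -0.292); φ = arcsin(p_z) ≈ -16.99°, λ = atan2(p_y, p_x) ≈ 132.13°.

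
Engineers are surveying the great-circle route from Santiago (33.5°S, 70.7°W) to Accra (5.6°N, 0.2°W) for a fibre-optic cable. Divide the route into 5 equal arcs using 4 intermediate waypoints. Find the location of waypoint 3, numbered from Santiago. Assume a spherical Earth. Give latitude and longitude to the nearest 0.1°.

≈ 12.6°S, 25.3°W

Write both endpoints as unit vectors p₁, p₂ with components (cos φ cos λ, cos φ sin λ, sin φ).
The central angle between the endpoints is δ = arccos(p₁·p₂) ≈ 1.346 rad (77.1°).
Interpolate at f = 3/5 with slerp weights a = sin((1−f)δ)/sin δ ≈ 0.526, b = sin(fδ)/sin δ ≈ 0.741.
p = a·p₁ + b·p₂ ≈ (0.883, -0.416, -0.218); φ = arcsin(p_z) ≈ -12.59°, λ = atan2(p_y, p_x) ≈ -25.26°.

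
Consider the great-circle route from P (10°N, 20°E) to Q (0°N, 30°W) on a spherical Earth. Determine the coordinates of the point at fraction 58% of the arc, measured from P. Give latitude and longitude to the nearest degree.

≈ (5°N, 9°W)

From cos δ = sin φ₁ sin φ₂ + cos φ₁ cos φ₂ cos Δλ, the central angle is δ ≈ 0.885 rad (50.7°).
Interpolate at f = 0.58 with slerp weights a = sin((1−f)δ)/sin δ ≈ 0.469, b = sin(fδ)/sin δ ≈ 0.635.
p = a·p₁ + b·p₂ ≈ (0.984, -0.159, 0.082); φ = arcsin(p_z) ≈ 4.67°, λ = atan2(p_y, p_x) ≈ -9.19°.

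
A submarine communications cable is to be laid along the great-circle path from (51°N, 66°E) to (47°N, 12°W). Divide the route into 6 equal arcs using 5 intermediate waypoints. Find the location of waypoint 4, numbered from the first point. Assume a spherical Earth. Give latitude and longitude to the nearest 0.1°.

From cos δ = sin φ₁ sin φ₂ + cos φ₁ cos φ₂ cos Δλ, the central angle is δ ≈ 0.853 rad (48.9°).
Interpolate at f = 4/6 with slerp weights a = sin((1−f)δ)/sin δ ≈ 0.372, b = sin(fδ)/sin δ ≈ 0.715.
p = a·p₁ + b·p₂ ≈ (0.572, 0.113, 0.812); φ = arcsin(p_z) ≈ 54.32°, λ = atan2(p_y, p_x) ≈ 11.14°.

≈ (54.3°N, 11.1°E)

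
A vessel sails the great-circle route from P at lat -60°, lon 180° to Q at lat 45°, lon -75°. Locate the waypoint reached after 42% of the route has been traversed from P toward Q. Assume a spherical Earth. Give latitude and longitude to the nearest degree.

Write both endpoints as unit vectors p₁, p₂ with components (cos φ cos λ, cos φ sin λ, sin φ).
The central angle between the endpoints is δ = arccos(p₁·p₂) ≈ 2.352 rad (134.7°).
Interpolate at f = 0.42 with slerp weights a = sin((1−f)δ)/sin δ ≈ 1.378, b = sin(fδ)/sin δ ≈ 1.175.
p = a·p₁ + b·p₂ ≈ (-0.474, -0.803, -0.362); φ = arcsin(p_z) ≈ -21.24°, λ = atan2(p_y, p_x) ≈ -120.55°.

≈ lat -21°, lon -121°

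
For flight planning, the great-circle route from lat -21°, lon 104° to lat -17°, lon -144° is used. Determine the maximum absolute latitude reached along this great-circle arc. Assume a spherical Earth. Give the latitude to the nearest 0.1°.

≈ -31.7°

The great circle lies in the plane with unit normal n̂ = (p₁ × p₂)/|p₁ × p₂|.
Here n̂_z ≈ +0.851; the vertex latitude is φ_max = arccos|n̂_z| ≈ 31.7°.
Check via Clairaut: cos φ_max = |cos φ₁| · sin C = cos(21.0°)·sin(114.4°) ≈ 0.851, again giving ≈ 31.7°.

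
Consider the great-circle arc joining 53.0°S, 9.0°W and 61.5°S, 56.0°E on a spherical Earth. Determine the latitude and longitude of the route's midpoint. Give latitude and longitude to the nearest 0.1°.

≈ 61.5°S, 19.3°E

Write both endpoints as unit vectors p₁, p₂ with components (cos φ cos λ, cos φ sin λ, sin φ).
The central angle between the endpoints is δ = arccos(p₁·p₂) ≈ 0.604 rad (34.6°).
Interpolate at f = 1/2 with slerp weights a = sin((1−f)δ)/sin δ ≈ 0.524, b = sin(fδ)/sin δ ≈ 0.524.
p = a·p₁ + b·p₂ ≈ (0.451, 0.158, -0.878); φ = arcsin(p_z) ≈ -61.46°, λ = atan2(p_y, p_x) ≈ 19.29°.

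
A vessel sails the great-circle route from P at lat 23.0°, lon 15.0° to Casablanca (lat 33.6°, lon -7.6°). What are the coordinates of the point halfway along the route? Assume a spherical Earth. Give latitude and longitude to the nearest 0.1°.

Write both endpoints as unit vectors p₁, p₂ with components (cos φ cos λ, cos φ sin λ, sin φ).
The central angle between the endpoints is δ = arccos(p₁·p₂) ≈ 0.392 rad (22.5°).
Interpolate at f = 1/2 with slerp weights a = sin((1−f)δ)/sin δ ≈ 0.510, b = sin(fδ)/sin δ ≈ 0.510.
p = a·p₁ + b·p₂ ≈ (0.874, 0.065, 0.481); φ = arcsin(p_z) ≈ 28.77°, λ = atan2(p_y, p_x) ≈ 4.27°.

≈ lat 28.8°, lon 4.3°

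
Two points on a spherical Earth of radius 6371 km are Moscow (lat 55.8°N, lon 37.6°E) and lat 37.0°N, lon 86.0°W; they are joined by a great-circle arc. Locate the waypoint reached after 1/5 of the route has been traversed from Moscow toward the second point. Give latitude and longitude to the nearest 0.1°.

Convert each endpoint to a unit vector on the sphere (x = cos φ cos λ, y = cos φ sin λ, z = sin φ).
The central angle between the endpoints is δ = arccos(p₁·p₂) ≈ 1.319 rad (75.6°).
Interpolate at f = 1/5 with slerp weights a = sin((1−f)δ)/sin δ ≈ 0.898, b = sin(fδ)/sin δ ≈ 0.269.
p = a·p₁ + b·p₂ ≈ (0.415, 0.094, 0.905); φ = arcsin(p_z) ≈ 64.82°, λ = atan2(p_y, p_x) ≈ 12.71°.

≈ lat 64.8°N, lon 12.7°E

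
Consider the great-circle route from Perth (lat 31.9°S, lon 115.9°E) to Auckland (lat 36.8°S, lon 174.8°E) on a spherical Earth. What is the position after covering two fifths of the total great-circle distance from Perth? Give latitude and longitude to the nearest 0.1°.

Convert each endpoint to a unit vector on the sphere (x = cos φ cos λ, y = cos φ sin λ, z = sin φ).
The central angle between the endpoints is δ = arccos(p₁·p₂) ≈ 0.840 rad (48.1°).
Interpolate at f = 2/5 with slerp weights a = sin((1−f)δ)/sin δ ≈ 0.649, b = sin(fδ)/sin δ ≈ 0.443.
p = a·p₁ + b·p₂ ≈ (-0.594, 0.527, -0.608); φ = arcsin(p_z) ≈ -37.44°, λ = atan2(p_y, p_x) ≈ 138.38°.

≈ lat 37.4°S, lon 138.4°E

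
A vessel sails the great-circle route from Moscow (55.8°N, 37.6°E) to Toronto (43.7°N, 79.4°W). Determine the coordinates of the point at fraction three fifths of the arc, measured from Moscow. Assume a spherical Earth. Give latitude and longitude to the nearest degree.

≈ (63°N, 47°W)

Write both endpoints as unit vectors p₁, p₂ with components (cos φ cos λ, cos φ sin λ, sin φ).
The central angle between the endpoints is δ = arccos(p₁·p₂) ≈ 1.173 rad (67.2°).
Interpolate at f = 3/5 with slerp weights a = sin((1−f)δ)/sin δ ≈ 0.491, b = sin(fδ)/sin δ ≈ 0.702.
p = a·p₁ + b·p₂ ≈ (0.312, -0.331, 0.891); φ = arcsin(p_z) ≈ 62.97°, λ = atan2(p_y, p_x) ≈ -46.68°.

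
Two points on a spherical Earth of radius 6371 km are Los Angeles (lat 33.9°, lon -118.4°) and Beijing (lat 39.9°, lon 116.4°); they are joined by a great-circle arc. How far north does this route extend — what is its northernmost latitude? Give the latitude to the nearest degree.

The great circle lies in the plane with unit normal n̂ = (p₁ × p₂)/|p₁ × p₂|.
Here n̂_z ≈ -0.520; the vertex latitude is φ_max = arccos|n̂_z| ≈ 58.6°.
Check via Clairaut: cos φ_max = |cos φ₁| · sin C = cos(33.9°)·sin(38.8°) ≈ 0.520, again giving ≈ 58.6°.

≈ 59°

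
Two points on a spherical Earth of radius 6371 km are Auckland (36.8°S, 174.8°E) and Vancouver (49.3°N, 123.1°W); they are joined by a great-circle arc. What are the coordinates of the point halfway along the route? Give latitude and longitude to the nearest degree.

The haversine formula gives a central angle δ ≈ 1.782 rad (102.1°) between the endpoints.
Interpolate at f = 1/2 with slerp weights a = sin((1−f)δ)/sin δ ≈ 0.795, b = sin(fδ)/sin δ ≈ 0.795.
p = a·p₁ + b·p₂ ≈ (-0.918, -0.377, 0.127); φ = arcsin(p_z) ≈ 7.27°, λ = atan2(p_y, p_x) ≈ -157.67°.

≈ 7°N, 158°W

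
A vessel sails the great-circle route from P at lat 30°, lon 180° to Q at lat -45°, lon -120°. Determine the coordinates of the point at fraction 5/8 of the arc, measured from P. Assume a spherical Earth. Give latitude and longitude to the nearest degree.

The haversine formula gives a central angle δ ≈ 1.618 rad (92.7°) between the endpoints.
Interpolate at f = 5/8 with slerp weights a = sin((1−f)δ)/sin δ ≈ 0.571, b = sin(fδ)/sin δ ≈ 0.849.
p = a·p₁ + b·p₂ ≈ (-0.794, -0.520, -0.315); φ = arcsin(p_z) ≈ -18.33°, λ = atan2(p_y, p_x) ≈ -146.81°.

≈ lat -18°, lon -147°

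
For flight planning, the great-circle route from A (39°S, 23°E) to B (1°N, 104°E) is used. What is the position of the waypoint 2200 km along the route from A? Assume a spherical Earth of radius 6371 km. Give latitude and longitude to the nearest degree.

≈ (34°S, 47°E)

Write both endpoints as unit vectors p₁, p₂ with components (cos φ cos λ, cos φ sin λ, sin φ).
The central angle between the endpoints is δ = arccos(p₁·p₂) ≈ 1.460 rad (83.7°). The total great-circle distance is δ·R ≈ 1.460 × 6371 ≈ 9302 km, so the target fraction is f = 2200/9302 ≈ 0.237.
Interpolate at f ≈ 0.237 with slerp weights a = sin((1−f)δ)/sin δ ≈ 0.903, b = sin(fδ)/sin δ ≈ 0.341.
p = a·p₁ + b·p₂ ≈ (0.564, 0.605, -0.563); φ = arcsin(p_z) ≈ -34.23°, λ = atan2(p_y, p_x) ≈ 47.00°.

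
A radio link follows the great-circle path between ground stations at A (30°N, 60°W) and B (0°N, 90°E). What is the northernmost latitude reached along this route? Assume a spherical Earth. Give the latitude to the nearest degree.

≈ 49°N

The great circle lies in the plane with unit normal n̂ = (p₁ × p₂)/|p₁ × p₂|.
Here n̂_z ≈ +0.655; the vertex latitude is φ_max = arccos|n̂_z| ≈ 49.1°.
Check via Clairaut: cos φ_max = |cos φ₁| · sin C = cos(30.0°)·sin(49.1°) ≈ 0.655, again giving ≈ 49.1°.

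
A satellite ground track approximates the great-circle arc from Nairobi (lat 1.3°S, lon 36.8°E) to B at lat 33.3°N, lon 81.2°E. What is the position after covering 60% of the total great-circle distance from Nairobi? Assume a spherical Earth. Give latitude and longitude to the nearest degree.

≈ lat 21°N, lon 61°E

From cos δ = sin φ₁ sin φ₂ + cos φ₁ cos φ₂ cos Δλ, the central angle is δ ≈ 0.946 rad (54.2°).
Interpolate at f = 0.60 with slerp weights a = sin((1−f)δ)/sin δ ≈ 0.456, b = sin(fδ)/sin δ ≈ 0.663.
p = a·p₁ + b·p₂ ≈ (0.449, 0.820, 0.354); φ = arcsin(p_z) ≈ 20.71°, λ = atan2(p_y, p_x) ≈ 61.28°.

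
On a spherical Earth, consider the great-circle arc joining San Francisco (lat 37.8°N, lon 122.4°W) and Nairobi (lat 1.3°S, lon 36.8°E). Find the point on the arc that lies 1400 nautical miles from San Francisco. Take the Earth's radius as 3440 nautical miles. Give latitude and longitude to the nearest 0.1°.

≈ lat 55.7°N, lon 100.1°W

The haversine formula gives a central angle δ ≈ 2.422 rad (138.8°) between the endpoints. The total great-circle distance is δ·R ≈ 2.422 × 3440 ≈ 8333 nmi, so the target fraction is f = 1400/8333 ≈ 0.168.
Interpolate at f ≈ 0.168 with slerp weights a = sin((1−f)δ)/sin δ ≈ 1.370, b = sin(fδ)/sin δ ≈ 0.601.
p = a·p₁ + b·p₂ ≈ (-0.099, -0.554, 0.826); φ = arcsin(p_z) ≈ 55.72°, λ = atan2(p_y, p_x) ≈ -100.14°.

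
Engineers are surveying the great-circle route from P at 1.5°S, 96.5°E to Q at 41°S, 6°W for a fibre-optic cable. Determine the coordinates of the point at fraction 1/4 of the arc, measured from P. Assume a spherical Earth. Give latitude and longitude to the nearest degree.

Convert each endpoint to a unit vector on the sphere (x = cos φ cos λ, y = cos φ sin λ, z = sin φ).
The central angle between the endpoints is δ = arccos(p₁·p₂) ≈ 1.717 rad (98.4°).
Interpolate at f = 1/4 with slerp weights a = sin((1−f)δ)/sin δ ≈ 0.971, b = sin(fδ)/sin δ ≈ 0.421.
p = a·p₁ + b·p₂ ≈ (0.206, 0.931, -0.301); φ = arcsin(p_z) ≈ -17.55°, λ = atan2(p_y, p_x) ≈ 77.52°.

≈ 18°S, 78°E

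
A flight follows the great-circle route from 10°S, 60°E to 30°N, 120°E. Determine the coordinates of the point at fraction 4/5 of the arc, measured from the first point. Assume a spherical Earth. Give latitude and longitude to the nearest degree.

The haversine formula gives a central angle δ ≈ 1.224 rad (70.1°) between the endpoints.
Interpolate at f = 4/5 with slerp weights a = sin((1−f)δ)/sin δ ≈ 0.258, b = sin(fδ)/sin δ ≈ 0.883.
p = a·p₁ + b·p₂ ≈ (-0.255, 0.882, 0.397); φ = arcsin(p_z) ≈ 23.36°, λ = atan2(p_y, p_x) ≈ 106.15°.

≈ 23°N, 106°E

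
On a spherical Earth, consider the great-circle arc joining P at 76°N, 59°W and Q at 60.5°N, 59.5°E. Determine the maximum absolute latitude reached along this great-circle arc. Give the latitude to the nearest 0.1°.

≈ 80.2°N

The great circle lies in the plane with unit normal n̂ = (p₁ × p₂)/|p₁ × p₂|.
Here n̂_z ≈ +0.170; the vertex latitude is φ_max = arccos|n̂_z| ≈ 80.2°.
Check via Clairaut: cos φ_max = |cos φ₁| · sin C = cos(76.0°)·sin(44.6°) ≈ 0.170, again giving ≈ 80.2°.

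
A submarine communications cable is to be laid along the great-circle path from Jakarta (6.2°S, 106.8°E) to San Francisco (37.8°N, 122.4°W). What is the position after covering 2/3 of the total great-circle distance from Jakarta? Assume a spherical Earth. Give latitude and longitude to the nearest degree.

≈ 41°N, 177°W

Convert each endpoint to a unit vector on the sphere (x = cos φ cos λ, y = cos φ sin λ, z = sin φ).
The central angle between the endpoints is δ = arccos(p₁·p₂) ≈ 2.189 rad (125.4°).
Interpolate at f = 2/3 with slerp weights a = sin((1−f)δ)/sin δ ≈ 0.818, b = sin(fδ)/sin δ ≈ 1.219.
p = a·p₁ + b·p₂ ≈ (-0.751, -0.035, 0.659); φ = arcsin(p_z) ≈ 41.23°, λ = atan2(p_y, p_x) ≈ -177.33°.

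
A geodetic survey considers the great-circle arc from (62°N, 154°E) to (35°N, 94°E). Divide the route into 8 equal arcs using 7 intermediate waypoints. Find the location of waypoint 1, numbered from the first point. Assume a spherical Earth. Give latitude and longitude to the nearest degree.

Write both endpoints as unit vectors p₁, p₂ with components (cos φ cos λ, cos φ sin λ, sin φ).
The central angle between the endpoints is δ = arccos(p₁·p₂) ≈ 0.797 rad (45.7°).
Interpolate at f = 1/8 with slerp weights a = sin((1−f)δ)/sin δ ≈ 0.898, b = sin(fδ)/sin δ ≈ 0.139.
p = a·p₁ + b·p₂ ≈ (-0.387, 0.298, 0.873); φ = arcsin(p_z) ≈ 60.75°, λ = atan2(p_y, p_x) ≈ 142.35°.

≈ (61°N, 142°E)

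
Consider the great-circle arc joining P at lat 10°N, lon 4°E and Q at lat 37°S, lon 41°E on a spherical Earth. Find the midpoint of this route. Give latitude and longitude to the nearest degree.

Convert each endpoint to a unit vector on the sphere (x = cos φ cos λ, y = cos φ sin λ, z = sin φ).
The central angle between the endpoints is δ = arccos(p₁·p₂) ≈ 1.020 rad (58.4°).
Interpolate at f = 1/2 with slerp weights a = sin((1−f)δ)/sin δ ≈ 0.573, b = sin(fδ)/sin δ ≈ 0.573.
p = a·p₁ + b·p₂ ≈ (0.908, 0.340, -0.245); φ = arcsin(p_z) ≈ -14.20°, λ = atan2(p_y, p_x) ≈ 20.50°.

≈ lat 14°S, lon 20°E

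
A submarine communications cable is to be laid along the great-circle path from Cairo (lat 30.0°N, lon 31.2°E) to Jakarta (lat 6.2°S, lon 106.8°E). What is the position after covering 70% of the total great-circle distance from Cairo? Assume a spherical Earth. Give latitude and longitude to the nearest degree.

Convert each endpoint to a unit vector on the sphere (x = cos φ cos λ, y = cos φ sin λ, z = sin φ).
The central angle between the endpoints is δ = arccos(p₁·p₂) ≈ 1.410 rad (80.8°).
Interpolate at f = 0.70 with slerp weights a = sin((1−f)δ)/sin δ ≈ 0.416, b = sin(fδ)/sin δ ≈ 0.845.
p = a·p₁ + b·p₂ ≈ (0.065, 0.991, 0.117); φ = arcsin(p_z) ≈ 6.70°, λ = atan2(p_y, p_x) ≈ 86.24°.

≈ lat 7°N, lon 86°E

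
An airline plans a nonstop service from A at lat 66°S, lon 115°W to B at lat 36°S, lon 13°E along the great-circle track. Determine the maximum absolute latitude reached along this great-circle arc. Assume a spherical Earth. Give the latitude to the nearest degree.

The great circle lies in the plane with unit normal n̂ = (p₁ × p₂)/|p₁ × p₂|.
Here n̂_z ≈ +0.275; the vertex latitude is φ_max = arccos|n̂_z| ≈ 74.0°.
Check via Clairaut: cos φ_max = |cos φ₁| · sin C = cos(66.0°)·sin(137.4°) ≈ 0.275, again giving ≈ 74.0°.

≈ 74°S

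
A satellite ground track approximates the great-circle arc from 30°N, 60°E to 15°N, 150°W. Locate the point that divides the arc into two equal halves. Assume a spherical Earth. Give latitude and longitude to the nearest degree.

≈ 57°N, 147°E

Convert each endpoint to a unit vector on the sphere (x = cos φ cos λ, y = cos φ sin λ, z = sin φ).
The central angle between the endpoints is δ = arccos(p₁·p₂) ≈ 2.208 rad (126.5°).
Interpolate at f = 1/2 with slerp weights a = sin((1−f)δ)/sin δ ≈ 1.111, b = sin(fδ)/sin δ ≈ 1.111.
p = a·p₁ + b·p₂ ≈ (-0.448, 0.297, 0.843); φ = arcsin(p_z) ≈ 57.48°, λ = atan2(p_y, p_x) ≈ 146.50°.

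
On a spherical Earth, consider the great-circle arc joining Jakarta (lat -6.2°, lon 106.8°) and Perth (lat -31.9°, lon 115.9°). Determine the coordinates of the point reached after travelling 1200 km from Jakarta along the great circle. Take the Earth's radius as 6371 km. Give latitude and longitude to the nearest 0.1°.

≈ lat -16.5°, lon 110.1°

Write both endpoints as unit vectors p₁, p₂ with components (cos φ cos λ, cos φ sin λ, sin φ).
The central angle between the endpoints is δ = arccos(p₁·p₂) ≈ 0.472 rad (27.1°). The total great-circle distance is δ·R ≈ 0.472 × 6371 ≈ 3010 km, so the target fraction is f = 1200/3010 ≈ 0.399.
Interpolate at f ≈ 0.399 with slerp weights a = sin((1−f)δ)/sin δ ≈ 0.616, b = sin(fδ)/sin δ ≈ 0.411.
p = a·p₁ + b·p₂ ≈ (-0.330, 0.900, -0.284); φ = arcsin(p_z) ≈ -16.50°, λ = atan2(p_y, p_x) ≈ 110.10°.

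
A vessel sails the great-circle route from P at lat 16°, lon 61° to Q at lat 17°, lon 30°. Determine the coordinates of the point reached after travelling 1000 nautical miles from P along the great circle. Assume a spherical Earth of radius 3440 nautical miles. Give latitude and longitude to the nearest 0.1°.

≈ lat 17.1°, lon 43.7°

From cos δ = sin φ₁ sin φ₂ + cos φ₁ cos φ₂ cos Δλ, the central angle is δ ≈ 0.519 rad (29.7°). The total great-circle distance is δ·R ≈ 0.519 × 3440 ≈ 1784 nmi, so the target fraction is f = 1000/1784 ≈ 0.561.
Interpolate at f ≈ 0.561 with slerp weights a = sin((1−f)δ)/sin δ ≈ 0.456, b = sin(fδ)/sin δ ≈ 0.578.
p = a·p₁ + b·p₂ ≈ (0.691, 0.660, 0.295); φ = arcsin(p_z) ≈ 17.14°, λ = atan2(p_y, p_x) ≈ 43.66°.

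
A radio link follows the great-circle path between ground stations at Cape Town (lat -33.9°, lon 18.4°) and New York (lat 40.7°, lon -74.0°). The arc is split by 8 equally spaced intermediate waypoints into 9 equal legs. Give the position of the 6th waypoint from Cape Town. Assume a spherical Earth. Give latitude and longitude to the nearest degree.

≈ lat 18°, lon -39°

The haversine formula gives a central angle δ ≈ 1.971 rad (113.0°) between the endpoints.
Interpolate at f = 6/9 with slerp weights a = sin((1−f)δ)/sin δ ≈ 0.663, b = sin(fδ)/sin δ ≈ 1.050.
p = a·p₁ + b·p₂ ≈ (0.742, -0.592, 0.315); φ = arcsin(p_z) ≈ 18.36°, λ = atan2(p_y, p_x) ≈ -38.57°.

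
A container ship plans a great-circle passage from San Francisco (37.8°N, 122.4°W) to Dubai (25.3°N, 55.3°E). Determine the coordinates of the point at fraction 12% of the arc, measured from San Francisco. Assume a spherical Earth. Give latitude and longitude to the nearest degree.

≈ 52°N, 121°W

Convert each endpoint to a unit vector on the sphere (x = cos φ cos λ, y = cos φ sin λ, z = sin φ).
The central angle between the endpoints is δ = arccos(p₁·p₂) ≈ 2.040 rad (116.9°).
Interpolate at f = 0.12 with slerp weights a = sin((1−f)δ)/sin δ ≈ 1.093, b = sin(fδ)/sin δ ≈ 0.272.
p = a·p₁ + b·p₂ ≈ (-0.323, -0.527, 0.786); φ = arcsin(p_z) ≈ 51.81°, λ = atan2(p_y, p_x) ≈ -121.49°.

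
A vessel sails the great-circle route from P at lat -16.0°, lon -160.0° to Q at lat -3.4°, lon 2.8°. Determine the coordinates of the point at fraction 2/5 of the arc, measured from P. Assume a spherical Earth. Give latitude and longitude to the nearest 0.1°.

≈ lat -48.8°, lon -94.9°

The haversine formula gives a central angle δ ≈ 2.691 rad (154.2°) between the endpoints.
Interpolate at f = 2/5 with slerp weights a = sin((1−f)δ)/sin δ ≈ 2.295, b = sin(fδ)/sin δ ≈ 2.023.
p = a·p₁ + b·p₂ ≈ (-0.057, -0.656, -0.753); φ = arcsin(p_z) ≈ -48.82°, λ = atan2(p_y, p_x) ≈ -94.95°.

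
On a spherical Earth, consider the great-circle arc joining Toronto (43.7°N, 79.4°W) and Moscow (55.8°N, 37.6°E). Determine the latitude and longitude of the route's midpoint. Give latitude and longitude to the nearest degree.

Write both endpoints as unit vectors p₁, p₂ with components (cos φ cos λ, cos φ sin λ, sin φ).
The central angle between the endpoints is δ = arccos(p₁·p₂) ≈ 1.173 rad (67.2°).
Interpolate at f = 1/2 with slerp weights a = sin((1−f)δ)/sin δ ≈ 0.600, b = sin(fδ)/sin δ ≈ 0.600.
p = a·p₁ + b·p₂ ≈ (0.347, -0.221, 0.911); φ = arcsin(p_z) ≈ 65.70°, λ = atan2(p_y, p_x) ≈ -32.45°.

≈ 66°N, 32°W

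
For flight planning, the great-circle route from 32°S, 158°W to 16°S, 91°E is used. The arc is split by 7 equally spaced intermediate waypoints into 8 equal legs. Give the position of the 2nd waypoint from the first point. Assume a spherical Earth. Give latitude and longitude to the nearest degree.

Convert each endpoint to a unit vector on the sphere (x = cos φ cos λ, y = cos φ sin λ, z = sin φ).
The central angle between the endpoints is δ = arccos(p₁·p₂) ≈ 1.717 rad (98.4°).
Interpolate at f = 2/8 with slerp weights a = sin((1−f)δ)/sin δ ≈ 0.971, b = sin(fδ)/sin δ ≈ 0.421.
p = a·p₁ + b·p₂ ≈ (-0.770, 0.096, -0.630); φ = arcsin(p_z) ≈ -39.08°, λ = atan2(p_y, p_x) ≈ 172.89°.

≈ 39°S, 173°E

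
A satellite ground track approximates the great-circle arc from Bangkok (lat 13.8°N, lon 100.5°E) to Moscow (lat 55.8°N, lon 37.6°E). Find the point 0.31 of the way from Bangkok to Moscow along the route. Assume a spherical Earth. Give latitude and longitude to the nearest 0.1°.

Convert each endpoint to a unit vector on the sphere (x = cos φ cos λ, y = cos φ sin λ, z = sin φ).
The central angle between the endpoints is δ = arccos(p₁·p₂) ≈ 1.109 rad (63.5°).
Interpolate at f = 0.31 with slerp weights a = sin((1−f)δ)/sin δ ≈ 0.774, b = sin(fδ)/sin δ ≈ 0.376.
p = a·p₁ + b·p₂ ≈ (0.031, 0.868, 0.496); φ = arcsin(p_z) ≈ 29.73°, λ = atan2(p_y, p_x) ≈ 87.97°.

≈ lat 29.7°N, lon 88.0°E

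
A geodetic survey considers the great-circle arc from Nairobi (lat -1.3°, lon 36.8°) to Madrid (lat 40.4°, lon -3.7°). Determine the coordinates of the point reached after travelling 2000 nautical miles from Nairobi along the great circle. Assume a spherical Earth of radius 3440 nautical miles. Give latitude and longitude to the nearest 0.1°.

≈ lat 24.9°, lon 15.5°

Convert each endpoint to a unit vector on the sphere (x = cos φ cos λ, y = cos φ sin λ, z = sin φ).
The central angle between the endpoints is δ = arccos(p₁·p₂) ≈ 0.971 rad (55.7°). The total great-circle distance is δ·R ≈ 0.971 × 3440 ≈ 3341 nmi, so the target fraction is f = 2000/3341 ≈ 0.599.
Interpolate at f ≈ 0.599 with slerp weights a = sin((1−f)δ)/sin δ ≈ 0.460, b = sin(fδ)/sin δ ≈ 0.665.
p = a·p₁ + b·p₂ ≈ (0.874, 0.243, 0.421); φ = arcsin(p_z) ≈ 24.88°, λ = atan2(p_y, p_x) ≈ 15.54°.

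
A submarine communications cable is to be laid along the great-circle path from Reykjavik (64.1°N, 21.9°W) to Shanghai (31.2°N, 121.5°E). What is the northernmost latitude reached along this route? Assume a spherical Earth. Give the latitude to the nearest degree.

≈ 77°N

The great circle lies in the plane with unit normal n̂ = (p₁ × p₂)/|p₁ × p₂|.
Here n̂_z ≈ +0.226; the vertex latitude is φ_max = arccos|n̂_z| ≈ 76.9°.
Check via Clairaut: cos φ_max = |cos φ₁| · sin C = cos(64.1°)·sin(31.1°) ≈ 0.226, again giving ≈ 76.9°.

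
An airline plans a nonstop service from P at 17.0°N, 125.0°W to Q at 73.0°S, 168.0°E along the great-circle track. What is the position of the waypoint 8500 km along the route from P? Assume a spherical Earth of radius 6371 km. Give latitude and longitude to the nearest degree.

Convert each endpoint to a unit vector on the sphere (x = cos φ cos λ, y = cos φ sin λ, z = sin φ).
The central angle between the endpoints is δ = arccos(p₁·p₂) ≈ 1.742 rad (99.8°). The total great-circle distance is δ·R ≈ 1.742 × 6371 ≈ 11098 km, so the target fraction is f = 8500/11098 ≈ 0.766.
Interpolate at f ≈ 0.766 with slerp weights a = sin((1−f)δ)/sin δ ≈ 0.402, b = sin(fδ)/sin δ ≈ 0.987.
p = a·p₁ + b·p₂ ≈ (-0.503, -0.255, -0.826); φ = arcsin(p_z) ≈ -55.67°, λ = atan2(p_y, p_x) ≈ -153.08°.

≈ 56°S, 153°W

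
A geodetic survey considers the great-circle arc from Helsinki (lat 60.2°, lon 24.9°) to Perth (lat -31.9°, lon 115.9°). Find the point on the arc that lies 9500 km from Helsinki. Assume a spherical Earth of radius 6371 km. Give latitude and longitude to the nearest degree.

≈ lat -4°, lon 98°

The haversine formula gives a central angle δ ≈ 2.055 rad (117.8°) between the endpoints. The total great-circle distance is δ·R ≈ 2.055 × 6371 ≈ 13095 km, so the target fraction is f = 9500/13095 ≈ 0.725.
Interpolate at f ≈ 0.725 with slerp weights a = sin((1−f)δ)/sin δ ≈ 0.604, b = sin(fδ)/sin δ ≈ 1.127.
p = a·p₁ + b·p₂ ≈ (-0.145, 0.987, -0.071); φ = arcsin(p_z) ≈ -4.06°, λ = atan2(p_y, p_x) ≈ 98.38°.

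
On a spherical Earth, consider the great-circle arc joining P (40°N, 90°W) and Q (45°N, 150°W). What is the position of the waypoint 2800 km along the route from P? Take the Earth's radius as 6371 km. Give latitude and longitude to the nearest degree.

≈ (47°N, 124°W)

Write both endpoints as unit vectors p₁, p₂ with components (cos φ cos λ, cos φ sin λ, sin φ).
The central angle between the endpoints is δ = arccos(p₁·p₂) ≈ 0.759 rad (43.5°). The total great-circle distance is δ·R ≈ 0.759 × 6371 ≈ 4837 km, so the target fraction is f = 2800/4837 ≈ 0.579.
Interpolate at f ≈ 0.579 with slerp weights a = sin((1−f)δ)/sin δ ≈ 0.457, b = sin(fδ)/sin δ ≈ 0.618.
p = a·p₁ + b·p₂ ≈ (-0.379, -0.568, 0.731); φ = arcsin(p_z) ≈ 46.93°, λ = atan2(p_y, p_x) ≈ -123.66°.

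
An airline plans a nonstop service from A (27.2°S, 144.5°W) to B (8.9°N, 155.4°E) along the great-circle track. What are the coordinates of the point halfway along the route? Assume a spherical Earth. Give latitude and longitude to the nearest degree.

≈ (11°S, 176°W)

Convert each endpoint to a unit vector on the sphere (x = cos φ cos λ, y = cos φ sin λ, z = sin φ).
The central angle between the endpoints is δ = arccos(p₁·p₂) ≈ 1.195 rad (68.5°).
Interpolate at f = 1/2 with slerp weights a = sin((1−f)δ)/sin δ ≈ 0.605, b = sin(fδ)/sin δ ≈ 0.605.
p = a·p₁ + b·p₂ ≈ (-0.981, -0.064, -0.183); φ = arcsin(p_z) ≈ -10.54°, λ = atan2(p_y, p_x) ≈ -176.29°.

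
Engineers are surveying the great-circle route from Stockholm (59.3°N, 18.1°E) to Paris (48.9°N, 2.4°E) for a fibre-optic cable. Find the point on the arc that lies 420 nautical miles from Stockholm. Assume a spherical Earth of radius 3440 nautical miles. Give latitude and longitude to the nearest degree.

From cos δ = sin φ₁ sin φ₂ + cos φ₁ cos φ₂ cos Δλ, the central angle is δ ≈ 0.241 rad (13.8°). The total great-circle distance is δ·R ≈ 0.241 × 3440 ≈ 830 nmi, so the target fraction is f = 420/830 ≈ 0.506.
Interpolate at f ≈ 0.506 with slerp weights a = sin((1−f)δ)/sin δ ≈ 0.497, b = sin(fδ)/sin δ ≈ 0.510.
p = a·p₁ + b·p₂ ≈ (0.576, 0.093, 0.812); φ = arcsin(p_z) ≈ 54.29°, λ = atan2(p_y, p_x) ≈ 9.16°.

≈ 54°N, 9°E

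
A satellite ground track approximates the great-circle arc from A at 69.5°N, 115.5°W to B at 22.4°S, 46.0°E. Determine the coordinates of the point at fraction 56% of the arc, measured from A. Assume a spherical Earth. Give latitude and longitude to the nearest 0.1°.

From cos δ = sin φ₁ sin φ₂ + cos φ₁ cos φ₂ cos Δλ, the central angle is δ ≈ 2.297 rad (131.6°).
Interpolate at f = 0.56 with slerp weights a = sin((1−f)δ)/sin δ ≈ 1.133, b = sin(fδ)/sin δ ≈ 1.284.
p = a·p₁ + b·p₂ ≈ (0.654, 0.496, 0.572); φ = arcsin(p_z) ≈ 34.90°, λ = atan2(p_y, p_x) ≈ 37.17°.

≈ 34.9°N, 37.2°E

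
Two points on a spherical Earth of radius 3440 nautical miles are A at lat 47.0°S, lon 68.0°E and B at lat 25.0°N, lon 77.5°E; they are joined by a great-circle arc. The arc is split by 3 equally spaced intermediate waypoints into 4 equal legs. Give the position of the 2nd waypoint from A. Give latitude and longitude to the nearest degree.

≈ lat 11°S, lon 73°E

Convert each endpoint to a unit vector on the sphere (x = cos φ cos λ, y = cos φ sin λ, z = sin φ).
The central angle between the endpoints is δ = arccos(p₁·p₂) ≈ 1.266 rad (72.5°).
Interpolate at f = 2/4 with slerp weights a = sin((1−f)δ)/sin δ ≈ 0.620, b = sin(fδ)/sin δ ≈ 0.620.
p = a·p₁ + b·p₂ ≈ (0.280, 0.941, -0.191); φ = arcsin(p_z) ≈ -11.04°, λ = atan2(p_y, p_x) ≈ 73.42°.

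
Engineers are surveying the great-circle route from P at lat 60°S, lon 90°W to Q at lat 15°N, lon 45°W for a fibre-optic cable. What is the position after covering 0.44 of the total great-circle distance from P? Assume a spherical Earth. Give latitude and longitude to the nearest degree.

≈ lat 29°S, lon 62°W

Convert each endpoint to a unit vector on the sphere (x = cos φ cos λ, y = cos φ sin λ, z = sin φ).
The central angle between the endpoints is δ = arccos(p₁·p₂) ≈ 1.453 rad (83.3°).
Interpolate at f = 0.44 with slerp weights a = sin((1−f)δ)/sin δ ≈ 0.732, b = sin(fδ)/sin δ ≈ 0.601.
p = a·p₁ + b·p₂ ≈ (0.410, -0.776, -0.478); φ = arcsin(p_z) ≈ -28.58°, λ = atan2(p_y, p_x) ≈ -62.14°.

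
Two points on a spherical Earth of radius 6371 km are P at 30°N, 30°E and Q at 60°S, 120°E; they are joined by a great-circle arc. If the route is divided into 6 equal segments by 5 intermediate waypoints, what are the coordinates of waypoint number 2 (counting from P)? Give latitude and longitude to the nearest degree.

≈ 3°S, 50°E

Write both endpoints as unit vectors p₁, p₂ with components (cos φ cos λ, cos φ sin λ, sin φ).
The central angle between the endpoints is δ = arccos(p₁·p₂) ≈ 2.019 rad (115.7°).
Interpolate at f = 2/6 with slerp weights a = sin((1−f)δ)/sin δ ≈ 1.081, b = sin(fδ)/sin δ ≈ 0.691.
p = a·p₁ + b·p₂ ≈ (0.638, 0.768, -0.058); φ = arcsin(p_z) ≈ -3.33°, λ = atan2(p_y, p_x) ≈ 50.26°.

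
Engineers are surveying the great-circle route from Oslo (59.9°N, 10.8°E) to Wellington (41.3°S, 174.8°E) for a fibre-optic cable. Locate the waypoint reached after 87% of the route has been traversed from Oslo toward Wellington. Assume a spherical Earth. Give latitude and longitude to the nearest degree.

≈ 22°S, 166°E

From cos δ = sin φ₁ sin φ₂ + cos φ₁ cos φ₂ cos Δλ, the central angle is δ ≈ 2.774 rad (158.9°).
Interpolate at f = 0.87 with slerp weights a = sin((1−f)δ)/sin δ ≈ 0.982, b = sin(fδ)/sin δ ≈ 1.852.
p = a·p₁ + b·p₂ ≈ (-0.902, 0.218, -0.373); φ = arcsin(p_z) ≈ -21.89°, λ = atan2(p_y, p_x) ≈ 166.39°.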